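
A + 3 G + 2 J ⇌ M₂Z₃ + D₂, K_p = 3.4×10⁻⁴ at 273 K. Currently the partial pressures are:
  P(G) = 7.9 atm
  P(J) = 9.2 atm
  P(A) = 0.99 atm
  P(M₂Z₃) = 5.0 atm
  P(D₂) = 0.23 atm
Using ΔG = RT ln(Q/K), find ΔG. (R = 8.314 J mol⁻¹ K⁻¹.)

ΔG = -5.68 kJ/mol

Q_p = P(M₂Z₃)·P(D₂) / (P(A)·P(G)³·P(J)²) = (5.0)·(0.23) / ((0.99)·(7.9)³·(9.2)²) = 2.78×10⁻⁵
ΔG = RT ln(Q_p/K_p) = (8.314 J mol⁻¹ K⁻¹)(273 K) × ln(2.78×10⁻⁵/3.4×10⁻⁴)
   = (2.270 kJ/mol)(-2.504) = -5.68 kJ/mol
ΔG < 0, so the forward reaction is spontaneous (proceeds forward).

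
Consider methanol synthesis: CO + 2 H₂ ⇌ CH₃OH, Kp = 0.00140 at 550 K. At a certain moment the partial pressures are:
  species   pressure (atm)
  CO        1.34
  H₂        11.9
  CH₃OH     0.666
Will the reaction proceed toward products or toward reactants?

Qp = P(CH₃OH) / (P(CO)·P(H₂)²) = (0.666) / ((1.34)·(11.9)²) = 0.00351
Qp = 0.00351 > Kp = 0.00140, so the reverse reaction proceeds.

reverse (toward reactants)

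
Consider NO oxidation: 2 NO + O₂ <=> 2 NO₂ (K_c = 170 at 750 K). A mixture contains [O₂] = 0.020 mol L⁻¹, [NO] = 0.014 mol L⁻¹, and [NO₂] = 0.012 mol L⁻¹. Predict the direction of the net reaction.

toward products

Q_c = [NO₂]² / ([NO]²·[O₂]) = (0.012)² / ((0.014)²·(0.020)) = 37
Q_c = 37 < K_c = 170, so the forward reaction proceeds.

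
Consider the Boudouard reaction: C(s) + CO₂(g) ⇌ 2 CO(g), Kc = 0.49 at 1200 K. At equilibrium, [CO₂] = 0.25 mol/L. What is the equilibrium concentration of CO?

[CO] = 0.35 mol/L

(C is a pure solid — omitted from Kc.)
At equilibrium, Kc = [CO]² / [CO₂] = 0.49.
([CO])² / (0.25) = 0.49
[CO]² = 0.123 ⇒ [CO] = 0.35 mol/L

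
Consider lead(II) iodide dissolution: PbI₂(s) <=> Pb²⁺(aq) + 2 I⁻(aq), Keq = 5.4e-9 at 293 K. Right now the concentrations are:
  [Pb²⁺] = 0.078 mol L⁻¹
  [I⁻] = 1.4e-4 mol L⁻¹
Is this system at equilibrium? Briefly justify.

(PbI₂ is a pure solid — omitted from Q.)
Q = [Pb²⁺]·[I⁻]² = (0.078)·(1.4e-4)² = 1.5e-9
Q = 1.5e-9 < Keq = 5.4e-9: net forward reaction.

no; Q < K, reaction proceeds forward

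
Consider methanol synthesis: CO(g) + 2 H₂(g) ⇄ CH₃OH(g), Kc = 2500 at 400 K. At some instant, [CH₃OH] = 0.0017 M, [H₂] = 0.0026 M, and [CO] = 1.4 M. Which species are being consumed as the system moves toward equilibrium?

CO, H₂ (reactants)

Qc = [CH₃OH] / ([CO]·[H₂]²) = (0.0017) / ((1.4)·(0.0026)²) = 180
Qc = 180 < Kc = 2500: net forward reaction.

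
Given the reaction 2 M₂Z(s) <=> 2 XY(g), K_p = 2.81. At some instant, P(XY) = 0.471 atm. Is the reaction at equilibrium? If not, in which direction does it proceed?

(M₂Z is a pure solid — omitted from Q_p.)
Q_p = P(XY)² = (0.471)² = 0.222
Q_p = 0.222 < K_p = 2.81, so the forward reaction proceeds.

toward products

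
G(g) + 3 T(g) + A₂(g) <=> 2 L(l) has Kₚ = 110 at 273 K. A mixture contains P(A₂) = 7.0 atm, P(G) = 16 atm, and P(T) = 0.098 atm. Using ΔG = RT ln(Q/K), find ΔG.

(L is a pure liquid — omitted from Qₚ.)
Qₚ = 1 / (P(G)·P(T)³·P(A₂)) = 1 / ((16)·(0.098)³·(7.0)) = 9.49
ΔG = RT ln(Qₚ/Kₚ) = (8.314 J mol⁻¹ K⁻¹)(273 K) × ln(9.49/110)
   = (2.270 kJ/mol)(-2.450) = -5.56 kJ/mol
ΔG < 0, so the forward reaction is spontaneous (proceeds forward).

ΔG = -5.56 kJ/mol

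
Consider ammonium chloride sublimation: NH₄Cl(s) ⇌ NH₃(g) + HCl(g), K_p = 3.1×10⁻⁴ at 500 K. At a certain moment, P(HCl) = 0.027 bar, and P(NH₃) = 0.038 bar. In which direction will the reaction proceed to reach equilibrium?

(NH₄Cl is a pure solid — omitted from Q_p.)
Q_p = P(NH₃)·P(HCl) = (0.038)·(0.027) = 0.0010
Q_p = 0.0010 > K_p = 3.1×10⁻⁴, so the reverse reaction proceeds.

to the left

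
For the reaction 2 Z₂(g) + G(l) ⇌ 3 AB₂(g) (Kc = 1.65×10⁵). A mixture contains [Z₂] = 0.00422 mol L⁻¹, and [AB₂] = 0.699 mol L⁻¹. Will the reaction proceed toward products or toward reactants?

to the right

(G is a pure liquid — omitted from Qc.)
Qc = [AB₂]³ / [Z₂]² = (0.699)³ / (0.00422)² = 19200
Qc = 19200 < Kc = 1.65×10⁵, so the forward reaction proceeds.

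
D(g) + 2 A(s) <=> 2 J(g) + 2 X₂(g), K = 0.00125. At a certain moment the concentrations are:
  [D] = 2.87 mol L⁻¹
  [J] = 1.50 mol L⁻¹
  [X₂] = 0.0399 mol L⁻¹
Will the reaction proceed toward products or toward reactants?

neither direction; the system is at equilibrium

(A is a pure solid — omitted from Q.)
Q = [J]²·[X₂]² / [D] = (1.50)²·(0.0399)² / (2.87) = 0.00125
Q = 0.00125 = K, so the system is already at equilibrium.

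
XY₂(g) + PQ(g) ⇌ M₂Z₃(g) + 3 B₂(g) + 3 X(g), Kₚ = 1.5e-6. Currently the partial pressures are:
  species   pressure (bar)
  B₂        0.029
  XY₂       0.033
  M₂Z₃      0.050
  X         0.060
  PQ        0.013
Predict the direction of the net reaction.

Qₚ = P(M₂Z₃)·P(B₂)³·P(X)³ / (P(XY₂)·P(PQ)) = (0.050)·(0.029)³·(0.060)³ / ((0.033)·(0.013)) = 6.1e-7
Qₚ = 6.1e-7 < Kₚ = 1.5e-6, so the forward reaction proceeds.

toward products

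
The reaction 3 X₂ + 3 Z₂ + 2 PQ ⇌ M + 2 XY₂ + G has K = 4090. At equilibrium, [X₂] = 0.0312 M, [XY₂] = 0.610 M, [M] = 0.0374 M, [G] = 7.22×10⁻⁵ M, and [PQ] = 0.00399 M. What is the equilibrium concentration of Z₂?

At equilibrium, K = [M]·[XY₂]²·[G] / ([X₂]³·[Z₂]³·[PQ]²) = 4090.
(0.0374)·(0.610)²·(7.22×10⁻⁵) / ((0.0312)³·([Z₂])³·(0.00399)²) = 4090
[Z₂]³ = 0.508 ⇒ [Z₂] = 0.798 M

[Z₂] = 0.798 M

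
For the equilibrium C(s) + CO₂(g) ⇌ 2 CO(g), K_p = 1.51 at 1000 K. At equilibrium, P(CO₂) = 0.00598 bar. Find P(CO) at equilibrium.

(C is a pure solid — omitted from K_p.)
At equilibrium, K_p = P(CO)² / P(CO₂) = 1.51.
(P(CO))² / (0.00598) = 1.51
P(CO)² = 0.00903 ⇒ P(CO) = 0.0950 bar

P(CO) = 0.0950 bar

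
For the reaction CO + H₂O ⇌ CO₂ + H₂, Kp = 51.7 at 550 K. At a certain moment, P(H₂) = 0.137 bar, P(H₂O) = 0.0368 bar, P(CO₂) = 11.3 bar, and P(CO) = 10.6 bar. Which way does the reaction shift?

Qp = P(CO₂)·P(H₂) / (P(CO)·P(H₂O)) = (11.3)·(0.137) / ((10.6)·(0.0368)) = 3.97
Qp = 3.97 < Kp = 51.7, so the forward reaction proceeds.

in the forward direction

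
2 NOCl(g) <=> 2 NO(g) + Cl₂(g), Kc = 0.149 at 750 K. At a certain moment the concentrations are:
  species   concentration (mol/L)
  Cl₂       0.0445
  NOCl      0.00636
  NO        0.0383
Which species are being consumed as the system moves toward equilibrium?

NO, Cl₂ (products)

Qc = [NO]²·[Cl₂] / [NOCl]² = (0.0383)²·(0.0445) / (0.00636)² = 1.61
Qc = 1.61 > Kc = 0.149: net reverse reaction.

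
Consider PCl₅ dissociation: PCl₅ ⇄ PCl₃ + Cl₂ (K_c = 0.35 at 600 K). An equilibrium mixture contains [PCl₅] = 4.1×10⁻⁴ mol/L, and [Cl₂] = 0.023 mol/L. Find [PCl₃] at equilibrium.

[PCl₃] = 0.0062 mol/L

At equilibrium, K_c = [PCl₃]·[Cl₂] / [PCl₅] = 0.35.
([PCl₃])·(0.023) / (4.1×10⁻⁴) = 0.35
[PCl₃] = 0.00624 = 0.0062 mol/L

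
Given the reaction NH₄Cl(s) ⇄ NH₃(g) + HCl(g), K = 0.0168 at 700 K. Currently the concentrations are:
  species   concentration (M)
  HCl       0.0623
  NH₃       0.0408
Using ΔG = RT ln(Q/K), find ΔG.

ΔG = -11.0 kJ/mol

(NH₄Cl is a pure solid — omitted from Q.)
Q = [NH₃]·[HCl] = (0.0408)·(0.0623) = 0.00254
ΔG = RT ln(Q/K) = (8.314 J mol⁻¹ K⁻¹)(700 K) × ln(0.00254/0.0168)
   = (5.820 kJ/mol)(-1.889) = -11.0 kJ/mol
ΔG < 0, so the forward reaction is spontaneous (proceeds forward).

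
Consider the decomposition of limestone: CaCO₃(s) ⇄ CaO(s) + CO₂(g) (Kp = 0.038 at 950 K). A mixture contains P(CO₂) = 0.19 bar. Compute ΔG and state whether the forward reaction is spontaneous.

ΔG = 12.7 kJ/mol; the forward reaction is non-spontaneous

(CaCO₃, CaO are pure solids — omitted from Qp.)
Qp = P(CO₂) = 0.190
ΔG = RT ln(Qp/Kp) = (8.314 J mol⁻¹ K⁻¹)(950 K) × ln(0.190/0.038)
   = (7.898 kJ/mol)(1.609) = 12.7 kJ/mol
ΔG > 0, so the forward reaction is non-spontaneous (proceeds in reverse).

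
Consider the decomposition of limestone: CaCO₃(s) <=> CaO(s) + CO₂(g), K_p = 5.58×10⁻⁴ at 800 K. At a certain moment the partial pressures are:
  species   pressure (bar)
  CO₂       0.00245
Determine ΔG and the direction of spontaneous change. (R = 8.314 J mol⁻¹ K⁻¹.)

ΔG = 9.84 kJ/mol; the forward reaction is non-spontaneous

(CaCO₃, CaO are pure solids — omitted from Q_p.)
Q_p = P(CO₂) = 0.00245
ΔG = RT ln(Q_p/K_p) = (8.314 J mol⁻¹ K⁻¹)(800 K) × ln(0.00245/5.58×10⁻⁴)
   = (6.651 kJ/mol)(1.479) = 9.84 kJ/mol
ΔG > 0, so the forward reaction is non-spontaneous (proceeds in reverse).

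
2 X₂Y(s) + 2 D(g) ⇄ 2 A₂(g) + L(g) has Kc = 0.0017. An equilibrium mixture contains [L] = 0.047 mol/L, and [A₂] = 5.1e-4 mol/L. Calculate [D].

(X₂Y is a pure solid — omitted from Kc.)
At equilibrium, Kc = [A₂]²·[L] / [D]² = 0.0017.
(5.1e-4)²·(0.047) / ([D])² = 0.0017
[D]² = 7.19e-6 ⇒ [D] = 0.0027 mol/L

[D] = 0.0027 mol/L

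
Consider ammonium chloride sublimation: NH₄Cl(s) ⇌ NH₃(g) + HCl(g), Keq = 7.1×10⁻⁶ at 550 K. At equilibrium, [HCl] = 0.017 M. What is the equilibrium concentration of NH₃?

(NH₄Cl is a pure solid — omitted from Keq.)
At equilibrium, Keq = [NH₃]·[HCl] = 7.1×10⁻⁶.
([NH₃])·(0.017) = 7.1×10⁻⁶
[NH₃] = 4.18×10⁻⁴ = 4.2×10⁻⁴ M

[NH₃] = 4.2×10⁻⁴ M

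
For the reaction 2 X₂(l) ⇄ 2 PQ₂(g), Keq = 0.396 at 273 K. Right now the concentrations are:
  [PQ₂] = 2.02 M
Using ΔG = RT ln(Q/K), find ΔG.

(X₂ is a pure liquid — omitted from Q.)
Q = [PQ₂]² = (2.02)² = 4.08
ΔG = RT ln(Q/Keq) = (8.314 J mol⁻¹ K⁻¹)(273 K) × ln(4.08/0.396)
   = (2.270 kJ/mol)(2.332) = 5.29 kJ/mol
ΔG > 0, so the forward reaction is non-spontaneous (proceeds in reverse).

ΔG = 5.29 kJ/mol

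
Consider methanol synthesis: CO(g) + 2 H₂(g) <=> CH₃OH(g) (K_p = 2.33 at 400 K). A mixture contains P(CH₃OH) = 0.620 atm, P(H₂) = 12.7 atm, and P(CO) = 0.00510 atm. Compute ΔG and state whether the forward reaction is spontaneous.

ΔG = -3.75 kJ/mol; the forward reaction is spontaneous

Q_p = P(CH₃OH) / (P(CO)·P(H₂)²) = (0.620) / ((0.00510)·(12.7)²) = 0.754
ΔG = RT ln(Q_p/K_p) = (8.314 J mol⁻¹ K⁻¹)(400 K) × ln(0.754/2.33)
   = (3.326 kJ/mol)(-1.128) = -3.75 kJ/mol
ΔG < 0, so the forward reaction is spontaneous (proceeds forward).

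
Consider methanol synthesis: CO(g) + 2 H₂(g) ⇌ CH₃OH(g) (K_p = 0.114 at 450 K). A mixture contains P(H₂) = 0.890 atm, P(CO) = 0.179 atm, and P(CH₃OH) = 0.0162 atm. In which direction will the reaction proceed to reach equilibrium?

Q_p = P(CH₃OH) / (P(CO)·P(H₂)²) = (0.0162) / ((0.179)·(0.890)²) = 0.114
Q_p = 0.114 = K_p, so the system is already at equilibrium.

neither direction; the system is at equilibrium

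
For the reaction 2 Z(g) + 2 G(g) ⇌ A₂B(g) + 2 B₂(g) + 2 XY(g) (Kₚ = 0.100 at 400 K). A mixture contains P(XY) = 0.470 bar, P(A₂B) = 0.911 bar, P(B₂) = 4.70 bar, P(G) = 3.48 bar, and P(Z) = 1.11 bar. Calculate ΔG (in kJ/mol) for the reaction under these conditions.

ΔG = 3.63 kJ/mol

Qₚ = P(A₂B)·P(B₂)²·P(XY)² / (P(Z)²·P(G)²) = (0.911)·(4.70)²·(0.470)² / ((1.11)²·(3.48)²) = 0.298
ΔG = RT ln(Qₚ/Kₚ) = (8.314 J mol⁻¹ K⁻¹)(400 K) × ln(0.298/0.100)
   = (3.326 kJ/mol)(1.092) = 3.63 kJ/mol
ΔG > 0, so the forward reaction is non-spontaneous (proceeds in reverse).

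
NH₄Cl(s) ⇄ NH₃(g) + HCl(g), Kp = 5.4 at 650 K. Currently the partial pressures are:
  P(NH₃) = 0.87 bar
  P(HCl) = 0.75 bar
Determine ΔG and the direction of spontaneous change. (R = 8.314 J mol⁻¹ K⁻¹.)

(NH₄Cl is a pure solid — omitted from Qp.)
Qp = P(NH₃)·P(HCl) = (0.87)·(0.75) = 0.652
ΔG = RT ln(Qp/Kp) = (8.314 J mol⁻¹ K⁻¹)(650 K) × ln(0.652/5.4)
   = (5.404 kJ/mol)(-2.114) = -11.4 kJ/mol
ΔG < 0, so the forward reaction is spontaneous (proceeds forward).

ΔG = -11.4 kJ/mol; the forward reaction is spontaneous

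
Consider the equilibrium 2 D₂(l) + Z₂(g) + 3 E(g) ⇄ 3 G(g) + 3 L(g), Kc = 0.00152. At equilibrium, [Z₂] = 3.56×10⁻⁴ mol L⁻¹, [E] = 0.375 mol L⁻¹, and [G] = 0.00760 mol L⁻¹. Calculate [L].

(D₂ is a pure liquid — omitted from Kc.)
At equilibrium, Kc = [G]³·[L]³ / ([Z₂]·[E]³) = 0.00152.
(0.00760)³·([L])³ / ((3.56×10⁻⁴)·(0.375)³) = 0.00152
[L]³ = 0.0650 ⇒ [L] = 0.402 mol L⁻¹

[L] = 0.402 mol L⁻¹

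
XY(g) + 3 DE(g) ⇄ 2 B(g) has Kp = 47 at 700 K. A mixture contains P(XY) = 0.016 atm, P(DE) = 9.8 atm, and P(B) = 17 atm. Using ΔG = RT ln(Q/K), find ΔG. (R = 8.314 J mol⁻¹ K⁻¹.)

ΔG = -5.21 kJ/mol

Qp = P(B)² / (P(XY)·P(DE)³) = (17)² / ((0.016)·(9.8)³) = 19.2
ΔG = RT ln(Qp/Kp) = (8.314 J mol⁻¹ K⁻¹)(700 K) × ln(19.2/47)
   = (5.820 kJ/mol)(-0.8952) = -5.21 kJ/mol
ΔG < 0, so the forward reaction is spontaneous (proceeds forward).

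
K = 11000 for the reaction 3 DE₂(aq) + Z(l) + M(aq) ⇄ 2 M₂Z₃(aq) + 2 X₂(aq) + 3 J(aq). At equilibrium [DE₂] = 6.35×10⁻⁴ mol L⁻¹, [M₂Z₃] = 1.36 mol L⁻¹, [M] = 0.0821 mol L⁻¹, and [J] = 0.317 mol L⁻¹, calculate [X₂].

[X₂] = 0.00198 mol L⁻¹

(Z is a pure liquid — omitted from K.)
At equilibrium, K = [M₂Z₃]²·[X₂]²·[J]³ / ([DE₂]³·[M]) = 11000.
(1.36)²·([X₂])²·(0.317)³ / ((6.35×10⁻⁴)³·(0.0821)) = 11000
[X₂]² = 3.92×10⁻⁶ ⇒ [X₂] = 0.00198 mol L⁻¹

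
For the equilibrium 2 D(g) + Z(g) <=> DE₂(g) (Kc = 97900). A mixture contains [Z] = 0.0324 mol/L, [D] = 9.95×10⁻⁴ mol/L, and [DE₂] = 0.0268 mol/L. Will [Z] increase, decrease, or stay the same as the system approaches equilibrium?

Qc = [DE₂] / ([D]²·[Z]) = (0.0268) / ((9.95×10⁻⁴)²·(0.0324)) = 8.35×10⁵
Qc = 8.35×10⁵ > Kc = 97900: net reverse reaction.
Z is a reactant, so it increases.

increase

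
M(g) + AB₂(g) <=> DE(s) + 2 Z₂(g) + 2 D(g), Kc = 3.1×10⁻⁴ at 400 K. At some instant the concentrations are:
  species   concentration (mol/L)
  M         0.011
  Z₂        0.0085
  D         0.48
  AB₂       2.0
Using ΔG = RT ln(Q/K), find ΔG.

ΔG = 2.97 kJ/mol

(DE is a pure solid — omitted from Qc.)
Qc = [Z₂]²·[D]² / ([M]·[AB₂]) = (0.0085)²·(0.48)² / ((0.011)·(2.0)) = 7.57×10⁻⁴
ΔG = RT ln(Qc/Kc) = (8.314 J mol⁻¹ K⁻¹)(400 K) × ln(7.57×10⁻⁴/3.1×10⁻⁴)
   = (3.326 kJ/mol)(0.8928) = 2.97 kJ/mol
ΔG > 0, so the forward reaction is non-spontaneous (proceeds in reverse).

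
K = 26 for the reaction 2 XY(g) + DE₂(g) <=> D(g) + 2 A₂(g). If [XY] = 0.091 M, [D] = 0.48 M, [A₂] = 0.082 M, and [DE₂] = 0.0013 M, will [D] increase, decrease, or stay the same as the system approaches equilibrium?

decrease

Q = [D]·[A₂]² / ([XY]²·[DE₂]) = (0.48)·(0.082)² / ((0.091)²·(0.0013)) = 300
Q = 300 > K = 26: net reverse reaction.
D is a product, so it decreases.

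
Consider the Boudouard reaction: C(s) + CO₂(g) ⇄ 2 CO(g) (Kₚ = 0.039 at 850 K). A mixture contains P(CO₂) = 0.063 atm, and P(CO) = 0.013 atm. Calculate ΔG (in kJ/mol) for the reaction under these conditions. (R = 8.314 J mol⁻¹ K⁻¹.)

(C is a pure solid — omitted from Qₚ.)
Qₚ = P(CO)² / P(CO₂) = (0.013)² / (0.063) = 0.00268
ΔG = RT ln(Qₚ/Kₚ) = (8.314 J mol⁻¹ K⁻¹)(850 K) × ln(0.00268/0.039)
   = (7.067 kJ/mol)(-2.678) = -18.9 kJ/mol
ΔG < 0, so the forward reaction is spontaneous (proceeds forward).

ΔG = -18.9 kJ/mol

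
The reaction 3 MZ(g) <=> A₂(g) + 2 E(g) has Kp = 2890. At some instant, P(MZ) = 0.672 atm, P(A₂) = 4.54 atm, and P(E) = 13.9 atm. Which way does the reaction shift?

no net change (already at equilibrium)

Qp = P(A₂)·P(E)² / P(MZ)³ = (4.54)·(13.9)² / (0.672)³ = 2890
Qp = 2890 = Kp, so the system is already at equilibrium.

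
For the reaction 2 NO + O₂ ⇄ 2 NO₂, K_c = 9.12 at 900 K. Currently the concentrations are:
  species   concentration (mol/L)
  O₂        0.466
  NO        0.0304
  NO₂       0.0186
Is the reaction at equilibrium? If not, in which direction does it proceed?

Q_c = [NO₂]² / ([NO]²·[O₂]) = (0.0186)² / ((0.0304)²·(0.466)) = 0.803
Q_c = 0.803 < K_c = 9.12, so the forward reaction proceeds.

to the right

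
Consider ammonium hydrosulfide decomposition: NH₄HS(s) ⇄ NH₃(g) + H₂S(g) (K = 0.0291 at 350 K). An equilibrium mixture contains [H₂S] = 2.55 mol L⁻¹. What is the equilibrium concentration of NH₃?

[NH₃] = 0.0114 mol L⁻¹

(NH₄HS is a pure solid — omitted from K.)
At equilibrium, K = [NH₃]·[H₂S] = 0.0291.
([NH₃])·(2.55) = 0.0291
[NH₃] = 0.0114 mol L⁻¹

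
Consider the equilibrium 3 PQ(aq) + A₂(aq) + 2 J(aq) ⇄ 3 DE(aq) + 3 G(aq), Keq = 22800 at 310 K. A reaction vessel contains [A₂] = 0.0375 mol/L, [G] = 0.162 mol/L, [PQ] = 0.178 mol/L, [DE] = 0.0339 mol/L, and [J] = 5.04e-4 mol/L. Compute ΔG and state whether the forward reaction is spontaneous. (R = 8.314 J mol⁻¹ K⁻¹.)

ΔG = -5.16 kJ/mol; the forward reaction is spontaneous

Q = [DE]³·[G]³ / ([PQ]³·[A₂]·[J]²) = (0.0339)³·(0.162)³ / ((0.178)³·(0.0375)·(5.04e-4)²) = 3080
ΔG = RT ln(Q/Keq) = (8.314 J mol⁻¹ K⁻¹)(310 K) × ln(3080/22800)
   = (2.577 kJ/mol)(-2.002) = -5.16 kJ/mol
ΔG < 0, so the forward reaction is spontaneous (proceeds forward).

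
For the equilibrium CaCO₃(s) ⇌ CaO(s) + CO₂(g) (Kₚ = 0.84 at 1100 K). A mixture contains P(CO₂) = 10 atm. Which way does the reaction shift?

(CaCO₃, CaO are pure solids — omitted from Qₚ.)
Qₚ = P(CO₂) = 10
Qₚ = 10 > Kₚ = 0.84, so the reverse reaction proceeds.

in the reverse direction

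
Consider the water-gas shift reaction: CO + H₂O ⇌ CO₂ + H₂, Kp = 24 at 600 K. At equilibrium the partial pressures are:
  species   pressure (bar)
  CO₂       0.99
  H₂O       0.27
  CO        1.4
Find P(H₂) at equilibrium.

P(H₂) = 9.2 bar

At equilibrium, Kp = P(CO₂)·P(H₂) / (P(CO)·P(H₂O)) = 24.
(0.99)·(P(H₂)) / ((1.4)·(0.27)) = 24
P(H₂) = 9.16 = 9.2 bar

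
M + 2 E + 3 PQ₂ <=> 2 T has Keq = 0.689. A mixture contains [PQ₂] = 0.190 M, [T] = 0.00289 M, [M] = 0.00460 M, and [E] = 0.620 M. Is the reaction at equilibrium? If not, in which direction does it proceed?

Q = [T]² / ([M]·[E]²·[PQ₂]³) = (0.00289)² / ((0.00460)·(0.620)²·(0.190)³) = 0.689
Q = 0.689 = Keq, so the system is already at equilibrium.

neither direction; the system is at equilibrium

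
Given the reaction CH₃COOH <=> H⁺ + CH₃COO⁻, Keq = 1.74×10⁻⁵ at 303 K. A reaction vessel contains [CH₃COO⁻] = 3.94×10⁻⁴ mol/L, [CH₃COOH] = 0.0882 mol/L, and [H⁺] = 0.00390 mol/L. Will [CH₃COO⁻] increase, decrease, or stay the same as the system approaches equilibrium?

stay the same

Q = [H⁺]·[CH₃COO⁻] / [CH₃COOH] = (0.00390)·(3.94×10⁻⁴) / (0.0882) = 1.74×10⁻⁵
Q = 1.74×10⁻⁵ = Keq; the system is at equilibrium.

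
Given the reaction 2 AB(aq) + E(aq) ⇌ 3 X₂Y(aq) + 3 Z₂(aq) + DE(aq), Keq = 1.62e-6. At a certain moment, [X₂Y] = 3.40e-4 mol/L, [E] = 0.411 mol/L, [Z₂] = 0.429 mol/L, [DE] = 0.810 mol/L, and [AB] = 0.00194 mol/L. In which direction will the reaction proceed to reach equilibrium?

Q = [X₂Y]³·[Z₂]³·[DE] / ([AB]²·[E]) = (3.40e-4)³·(0.429)³·(0.810) / ((0.00194)²·(0.411)) = 1.62e-6
Q = 1.62e-6 = Keq, so the system is already at equilibrium.

no net change (already at equilibrium)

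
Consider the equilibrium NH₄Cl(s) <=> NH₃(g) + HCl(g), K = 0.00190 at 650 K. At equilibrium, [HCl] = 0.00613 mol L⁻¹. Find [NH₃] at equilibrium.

[NH₃] = 0.310 mol L⁻¹

(NH₄Cl is a pure solid — omitted from K.)
At equilibrium, K = [NH₃]·[HCl] = 0.00190.
([NH₃])·(0.00613) = 0.00190
[NH₃] = 0.310 mol L⁻¹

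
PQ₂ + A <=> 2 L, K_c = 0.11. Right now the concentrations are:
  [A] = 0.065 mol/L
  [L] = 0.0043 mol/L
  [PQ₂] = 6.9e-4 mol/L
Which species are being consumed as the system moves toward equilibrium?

Q_c = [L]² / ([PQ₂]·[A]) = (0.0043)² / ((6.9e-4)·(0.065)) = 0.41
Q_c = 0.41 > K_c = 0.11: net reverse reaction.

L (products)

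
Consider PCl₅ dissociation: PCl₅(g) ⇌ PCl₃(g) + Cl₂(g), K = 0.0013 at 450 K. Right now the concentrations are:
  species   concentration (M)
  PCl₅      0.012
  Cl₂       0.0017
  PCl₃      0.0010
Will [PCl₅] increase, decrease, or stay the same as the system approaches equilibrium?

Q = [PCl₃]·[Cl₂] / [PCl₅] = (0.0010)·(0.0017) / (0.012) = 1.4×10⁻⁴
Q = 1.4×10⁻⁴ < K = 0.0013: net forward reaction.
PCl₅ is a reactant, so it decreases.

decrease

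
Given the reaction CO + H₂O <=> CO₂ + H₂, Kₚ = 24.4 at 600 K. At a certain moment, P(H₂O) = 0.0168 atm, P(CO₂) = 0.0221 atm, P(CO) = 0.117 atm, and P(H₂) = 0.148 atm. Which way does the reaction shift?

Qₚ = P(CO₂)·P(H₂) / (P(CO)·P(H₂O)) = (0.0221)·(0.148) / ((0.117)·(0.0168)) = 1.66
Qₚ = 1.66 < Kₚ = 24.4, so the forward reaction proceeds.

to the right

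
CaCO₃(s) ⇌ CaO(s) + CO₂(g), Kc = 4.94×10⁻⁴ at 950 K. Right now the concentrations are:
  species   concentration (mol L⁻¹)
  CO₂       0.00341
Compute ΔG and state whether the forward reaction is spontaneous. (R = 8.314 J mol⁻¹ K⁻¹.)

ΔG = 15.3 kJ/mol; the forward reaction is non-spontaneous

(CaCO₃, CaO are pure solids — omitted from Qc.)
Qc = [CO₂] = 0.00341
ΔG = RT ln(Qc/Kc) = (8.314 J mol⁻¹ K⁻¹)(950 K) × ln(0.00341/4.94×10⁻⁴)
   = (7.898 kJ/mol)(1.932) = 15.3 kJ/mol
ΔG > 0, so the forward reaction is non-spontaneous (proceeds in reverse).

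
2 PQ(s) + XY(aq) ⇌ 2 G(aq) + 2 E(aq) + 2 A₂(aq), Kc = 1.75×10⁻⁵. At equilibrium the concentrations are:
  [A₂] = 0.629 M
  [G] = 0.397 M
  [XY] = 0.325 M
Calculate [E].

[E] = 0.00955 M

(PQ is a pure solid — omitted from Kc.)
At equilibrium, Kc = [G]²·[E]²·[A₂]² / [XY] = 1.75×10⁻⁵.
(0.397)²·([E])²·(0.629)² / (0.325) = 1.75×10⁻⁵
[E]² = 9.12×10⁻⁵ ⇒ [E] = 0.00955 M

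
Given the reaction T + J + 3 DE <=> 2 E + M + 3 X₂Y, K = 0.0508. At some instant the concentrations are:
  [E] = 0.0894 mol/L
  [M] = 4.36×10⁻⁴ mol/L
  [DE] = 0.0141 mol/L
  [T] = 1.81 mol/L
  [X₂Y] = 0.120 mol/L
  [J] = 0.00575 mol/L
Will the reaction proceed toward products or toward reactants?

Q = [E]²·[M]·[X₂Y]³ / ([T]·[J]·[DE]³) = (0.0894)²·(4.36×10⁻⁴)·(0.120)³ / ((1.81)·(0.00575)·(0.0141)³) = 0.206
Q = 0.206 > K = 0.0508, so the reverse reaction proceeds.

reverse (toward reactants)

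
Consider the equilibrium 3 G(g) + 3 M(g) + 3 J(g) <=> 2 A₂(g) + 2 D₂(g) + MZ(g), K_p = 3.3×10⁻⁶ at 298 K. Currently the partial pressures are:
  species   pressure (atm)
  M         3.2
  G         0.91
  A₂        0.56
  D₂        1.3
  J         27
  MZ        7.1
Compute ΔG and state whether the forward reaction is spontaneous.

ΔG = 2.11 kJ/mol; the forward reaction is non-spontaneous

Q_p = P(A₂)²·P(D₂)²·P(MZ) / (P(G)³·P(M)³·P(J)³) = (0.56)²·(1.3)²·(7.1) / ((0.91)³·(3.2)³·(27)³) = 7.74×10⁻⁶
ΔG = RT ln(Q_p/K_p) = (8.314 J mol⁻¹ K⁻¹)(298 K) × ln(7.74×10⁻⁶/3.3×10⁻⁶)
   = (2.478 kJ/mol)(0.8525) = 2.11 kJ/mol
ΔG > 0, so the forward reaction is non-spontaneous (proceeds in reverse).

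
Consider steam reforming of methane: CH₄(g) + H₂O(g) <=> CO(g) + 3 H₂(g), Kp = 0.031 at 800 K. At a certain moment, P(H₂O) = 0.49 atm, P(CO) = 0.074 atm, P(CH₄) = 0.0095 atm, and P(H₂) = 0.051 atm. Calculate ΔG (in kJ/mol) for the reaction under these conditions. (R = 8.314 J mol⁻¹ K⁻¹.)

ΔG = -17.9 kJ/mol

Qp = P(CO)·P(H₂)³ / (P(CH₄)·P(H₂O)) = (0.074)·(0.051)³ / ((0.0095)·(0.49)) = 0.00211
ΔG = RT ln(Qp/Kp) = (8.314 J mol⁻¹ K⁻¹)(800 K) × ln(0.00211/0.031)
   = (6.651 kJ/mol)(-2.687) = -17.9 kJ/mol
ΔG < 0, so the forward reaction is spontaneous (proceeds forward).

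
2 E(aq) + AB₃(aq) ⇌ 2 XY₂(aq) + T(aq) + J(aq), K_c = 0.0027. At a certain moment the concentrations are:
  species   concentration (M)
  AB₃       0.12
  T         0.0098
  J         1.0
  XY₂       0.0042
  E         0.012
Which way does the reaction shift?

Q_c = [XY₂]²·[T]·[J] / ([E]²·[AB₃]) = (0.0042)²·(0.0098)·(1.0) / ((0.012)²·(0.12)) = 0.010
Q_c = 0.010 > K_c = 0.0027, so the reverse reaction proceeds.

to the left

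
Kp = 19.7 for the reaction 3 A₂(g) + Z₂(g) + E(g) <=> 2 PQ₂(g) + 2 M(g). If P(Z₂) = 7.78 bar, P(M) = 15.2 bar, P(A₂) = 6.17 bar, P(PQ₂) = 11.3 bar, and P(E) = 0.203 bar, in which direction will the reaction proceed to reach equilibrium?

to the left

Qp = P(PQ₂)²·P(M)² / (P(A₂)³·P(Z₂)·P(E)) = (11.3)²·(15.2)² / ((6.17)³·(7.78)·(0.203)) = 79.5
Qp = 79.5 > Kp = 19.7, so the reverse reaction proceeds.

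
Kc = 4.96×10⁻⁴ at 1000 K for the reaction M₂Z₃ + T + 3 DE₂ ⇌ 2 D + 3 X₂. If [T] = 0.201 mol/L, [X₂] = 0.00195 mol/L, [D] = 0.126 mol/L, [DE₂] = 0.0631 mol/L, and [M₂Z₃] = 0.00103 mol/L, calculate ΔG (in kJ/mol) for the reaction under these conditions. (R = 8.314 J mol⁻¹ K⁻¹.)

Qc = [D]²·[X₂]³ / ([M₂Z₃]·[T]·[DE₂]³) = (0.126)²·(0.00195)³ / ((0.00103)·(0.201)·(0.0631)³) = 0.00226
ΔG = RT ln(Qc/Kc) = (8.314 J mol⁻¹ K⁻¹)(1000 K) × ln(0.00226/4.96×10⁻⁴)
   = (8.314 kJ/mol)(1.517) = 12.6 kJ/mol
ΔG > 0, so the forward reaction is non-spontaneous (proceeds in reverse).

ΔG = 12.6 kJ/mol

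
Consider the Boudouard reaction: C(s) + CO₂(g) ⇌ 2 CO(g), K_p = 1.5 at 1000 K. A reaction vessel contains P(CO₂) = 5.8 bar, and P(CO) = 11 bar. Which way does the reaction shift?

(C is a pure solid — omitted from Q_p.)
Q_p = P(CO)² / P(CO₂) = (11)² / (5.8) = 21
Q_p = 21 > K_p = 1.5, so the reverse reaction proceeds.

to the left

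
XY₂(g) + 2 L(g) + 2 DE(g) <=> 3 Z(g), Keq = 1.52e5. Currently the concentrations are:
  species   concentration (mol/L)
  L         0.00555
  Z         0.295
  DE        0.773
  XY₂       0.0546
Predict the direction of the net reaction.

Q = [Z]³ / ([XY₂]·[L]²·[DE]²) = (0.295)³ / ((0.0546)·(0.00555)²·(0.773)²) = 25500
Q = 25500 < Keq = 1.52e5, so the forward reaction proceeds.

in the forward direction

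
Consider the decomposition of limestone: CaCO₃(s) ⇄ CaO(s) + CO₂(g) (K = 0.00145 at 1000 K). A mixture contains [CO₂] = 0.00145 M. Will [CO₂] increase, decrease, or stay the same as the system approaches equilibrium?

(CaCO₃, CaO are pure solids — omitted from Q.)
Q = [CO₂] = 0.00145
Q = 0.00145 = K; the system is at equilibrium.

stay the same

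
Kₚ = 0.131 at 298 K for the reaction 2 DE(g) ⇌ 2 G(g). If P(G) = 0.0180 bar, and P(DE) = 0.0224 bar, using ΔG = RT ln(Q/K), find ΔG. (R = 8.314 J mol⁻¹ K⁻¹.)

Qₚ = P(G)² / P(DE)² = (0.0180)² / (0.0224)² = 0.646
ΔG = RT ln(Qₚ/Kₚ) = (8.314 J mol⁻¹ K⁻¹)(298 K) × ln(0.646/0.131)
   = (2.478 kJ/mol)(1.596) = 3.95 kJ/mol
ΔG > 0, so the forward reaction is non-spontaneous (proceeds in reverse).

ΔG = 3.95 kJ/mol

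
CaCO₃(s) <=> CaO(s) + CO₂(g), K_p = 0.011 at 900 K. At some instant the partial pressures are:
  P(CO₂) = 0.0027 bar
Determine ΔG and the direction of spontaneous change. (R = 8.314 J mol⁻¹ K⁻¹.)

ΔG = -10.5 kJ/mol; the forward reaction is spontaneous

(CaCO₃, CaO are pure solids — omitted from Q_p.)
Q_p = P(CO₂) = 0.00270
ΔG = RT ln(Q_p/K_p) = (8.314 J mol⁻¹ K⁻¹)(900 K) × ln(0.00270/0.011)
   = (7.483 kJ/mol)(-1.405) = -10.5 kJ/mol
ΔG < 0, so the forward reaction is spontaneous (proceeds forward).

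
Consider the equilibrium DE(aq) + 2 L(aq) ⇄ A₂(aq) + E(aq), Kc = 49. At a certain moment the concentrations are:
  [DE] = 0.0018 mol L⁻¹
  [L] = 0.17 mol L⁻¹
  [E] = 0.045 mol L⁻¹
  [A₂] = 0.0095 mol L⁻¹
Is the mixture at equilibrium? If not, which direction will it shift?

no; Q < K, reaction proceeds forward

Qc = [A₂]·[E] / ([DE]·[L]²) = (0.0095)·(0.045) / ((0.0018)·(0.17)²) = 8.2
Qc = 8.2 < Kc = 49: net forward reaction.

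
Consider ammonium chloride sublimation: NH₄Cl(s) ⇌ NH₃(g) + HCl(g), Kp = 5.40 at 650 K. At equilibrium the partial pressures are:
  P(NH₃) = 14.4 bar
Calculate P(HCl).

(NH₄Cl is a pure solid — omitted from Kp.)
At equilibrium, Kp = P(NH₃)·P(HCl) = 5.40.
(14.4)·(P(HCl)) = 5.40
P(HCl) = 0.375 bar

P(HCl) = 0.375 bar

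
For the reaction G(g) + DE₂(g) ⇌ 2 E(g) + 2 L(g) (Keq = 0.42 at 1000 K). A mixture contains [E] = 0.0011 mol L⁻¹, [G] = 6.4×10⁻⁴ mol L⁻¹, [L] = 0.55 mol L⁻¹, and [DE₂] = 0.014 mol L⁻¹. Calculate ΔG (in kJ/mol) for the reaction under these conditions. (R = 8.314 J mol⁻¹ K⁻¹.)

Q = [E]²·[L]² / ([G]·[DE₂]) = (0.0011)²·(0.55)² / ((6.4×10⁻⁴)·(0.014)) = 0.0409
ΔG = RT ln(Q/Keq) = (8.314 J mol⁻¹ K⁻¹)(1000 K) × ln(0.0409/0.42)
   = (8.314 kJ/mol)(-2.329) = -19.4 kJ/mol
ΔG < 0, so the forward reaction is spontaneous (proceeds forward).

ΔG = -19.4 kJ/mol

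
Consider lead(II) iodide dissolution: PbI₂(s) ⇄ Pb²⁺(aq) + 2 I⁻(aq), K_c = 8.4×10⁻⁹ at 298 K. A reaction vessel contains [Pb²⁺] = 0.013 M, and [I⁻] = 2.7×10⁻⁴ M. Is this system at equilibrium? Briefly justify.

(PbI₂ is a pure solid — omitted from Q_c.)
Q_c = [Pb²⁺]·[I⁻]² = (0.013)·(2.7×10⁻⁴)² = 9.5×10⁻¹⁰
Q_c = 9.5×10⁻¹⁰ < K_c = 8.4×10⁻⁹: net forward reaction.

no; Q < K, reaction proceeds forward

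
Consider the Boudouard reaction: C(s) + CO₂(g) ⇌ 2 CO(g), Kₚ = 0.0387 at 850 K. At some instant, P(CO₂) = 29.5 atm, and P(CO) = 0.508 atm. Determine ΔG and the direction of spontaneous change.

(C is a pure solid — omitted from Qₚ.)
Qₚ = P(CO)² / P(CO₂) = (0.508)² / (29.5) = 0.00875
ΔG = RT ln(Qₚ/Kₚ) = (8.314 J mol⁻¹ K⁻¹)(850 K) × ln(0.00875/0.0387)
   = (7.067 kJ/mol)(-1.487) = -10.5 kJ/mol
ΔG < 0, so the forward reaction is spontaneous (proceeds forward).

ΔG = -10.5 kJ/mol; the forward reaction is spontaneous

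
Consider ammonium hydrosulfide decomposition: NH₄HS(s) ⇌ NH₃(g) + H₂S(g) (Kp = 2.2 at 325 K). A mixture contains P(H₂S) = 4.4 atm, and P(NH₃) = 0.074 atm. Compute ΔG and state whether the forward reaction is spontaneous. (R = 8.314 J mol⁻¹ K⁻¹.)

ΔG = -5.16 kJ/mol; the forward reaction is spontaneous

(NH₄HS is a pure solid — omitted from Qp.)
Qp = P(NH₃)·P(H₂S) = (0.074)·(4.4) = 0.326
ΔG = RT ln(Qp/Kp) = (8.314 J mol⁻¹ K⁻¹)(325 K) × ln(0.326/2.2)
   = (2.702 kJ/mol)(-1.909) = -5.16 kJ/mol
ΔG < 0, so the forward reaction is spontaneous (proceeds forward).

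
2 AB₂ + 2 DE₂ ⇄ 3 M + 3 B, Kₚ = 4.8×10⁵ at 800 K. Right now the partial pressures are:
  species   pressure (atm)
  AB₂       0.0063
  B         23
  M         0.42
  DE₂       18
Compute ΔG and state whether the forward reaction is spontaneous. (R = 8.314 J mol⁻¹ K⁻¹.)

Qₚ = P(M)³·P(B)³ / (P(AB₂)²·P(DE₂)²) = (0.42)³·(23)³ / ((0.0063)²·(18)²) = 70100
ΔG = RT ln(Qₚ/Kₚ) = (8.314 J mol⁻¹ K⁻¹)(800 K) × ln(70100/4.8×10⁵)
   = (6.651 kJ/mol)(-1.924) = -12.8 kJ/mol
ΔG < 0, so the forward reaction is spontaneous (proceeds forward).

ΔG = -12.8 kJ/mol; the forward reaction is spontaneous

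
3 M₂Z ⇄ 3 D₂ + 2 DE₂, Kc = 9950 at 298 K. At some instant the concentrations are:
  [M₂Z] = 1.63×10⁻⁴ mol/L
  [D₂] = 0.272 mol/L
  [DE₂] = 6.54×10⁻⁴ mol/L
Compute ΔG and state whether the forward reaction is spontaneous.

ΔG = -3.99 kJ/mol; the forward reaction is spontaneous

Qc = [D₂]³·[DE₂]² / [M₂Z]³ = (0.272)³·(6.54×10⁻⁴)² / (1.63×10⁻⁴)³ = 1990
ΔG = RT ln(Qc/Kc) = (8.314 J mol⁻¹ K⁻¹)(298 K) × ln(1990/9950)
   = (2.478 kJ/mol)(-1.609) = -3.99 kJ/mol
ΔG < 0, so the forward reaction is spontaneous (proceeds forward).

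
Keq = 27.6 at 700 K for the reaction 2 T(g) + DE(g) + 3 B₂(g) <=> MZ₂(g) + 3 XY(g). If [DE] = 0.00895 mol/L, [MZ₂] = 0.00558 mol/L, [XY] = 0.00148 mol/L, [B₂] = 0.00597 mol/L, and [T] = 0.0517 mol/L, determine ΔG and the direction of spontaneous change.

ΔG = -11.9 kJ/mol; the forward reaction is spontaneous

Q = [MZ₂]·[XY]³ / ([T]²·[DE]·[B₂]³) = (0.00558)·(0.00148)³ / ((0.0517)²·(0.00895)·(0.00597)³) = 3.55
ΔG = RT ln(Q/Keq) = (8.314 J mol⁻¹ K⁻¹)(700 K) × ln(3.55/27.6)
   = (5.820 kJ/mol)(-2.051) = -11.9 kJ/mol
ΔG < 0, so the forward reaction is spontaneous (proceeds forward).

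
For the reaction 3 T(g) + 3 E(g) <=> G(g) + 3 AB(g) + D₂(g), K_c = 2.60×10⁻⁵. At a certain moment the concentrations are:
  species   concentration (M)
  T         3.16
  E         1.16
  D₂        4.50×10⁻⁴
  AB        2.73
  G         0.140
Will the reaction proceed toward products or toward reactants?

Q_c = [G]·[AB]³·[D₂] / ([T]³·[E]³) = (0.140)·(2.73)³·(4.50×10⁻⁴) / ((3.16)³·(1.16)³) = 2.60×10⁻⁵
Q_c = 2.60×10⁻⁵ = K_c, so the system is already at equilibrium.

no net change (already at equilibrium)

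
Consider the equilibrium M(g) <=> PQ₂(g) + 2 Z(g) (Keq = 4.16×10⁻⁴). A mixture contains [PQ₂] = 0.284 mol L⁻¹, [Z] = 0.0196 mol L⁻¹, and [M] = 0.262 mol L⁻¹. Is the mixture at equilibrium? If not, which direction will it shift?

yes, at equilibrium

Q = [PQ₂]·[Z]² / [M] = (0.284)·(0.0196)² / (0.262) = 4.16×10⁻⁴
Q = 4.16×10⁻⁴ = Keq; the system is at equilibrium.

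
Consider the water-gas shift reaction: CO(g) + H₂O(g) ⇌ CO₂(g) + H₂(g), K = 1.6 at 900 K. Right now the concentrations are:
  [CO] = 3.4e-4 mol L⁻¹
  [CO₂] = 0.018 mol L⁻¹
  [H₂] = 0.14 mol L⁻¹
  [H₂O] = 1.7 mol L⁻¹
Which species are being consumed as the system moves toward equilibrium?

CO₂, H₂ (products)

Q = [CO₂]·[H₂] / ([CO]·[H₂O]) = (0.018)·(0.14) / ((3.4e-4)·(1.7)) = 4.4
Q = 4.4 > K = 1.6: net reverse reaction.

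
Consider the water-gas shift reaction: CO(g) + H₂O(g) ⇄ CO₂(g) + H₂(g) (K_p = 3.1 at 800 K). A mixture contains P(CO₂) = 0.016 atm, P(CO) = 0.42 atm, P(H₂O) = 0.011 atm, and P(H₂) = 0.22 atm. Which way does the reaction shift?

toward products

Q_p = P(CO₂)·P(H₂) / (P(CO)·P(H₂O)) = (0.016)·(0.22) / ((0.42)·(0.011)) = 0.76
Q_p = 0.76 < K_p = 3.1, so the forward reaction proceeds.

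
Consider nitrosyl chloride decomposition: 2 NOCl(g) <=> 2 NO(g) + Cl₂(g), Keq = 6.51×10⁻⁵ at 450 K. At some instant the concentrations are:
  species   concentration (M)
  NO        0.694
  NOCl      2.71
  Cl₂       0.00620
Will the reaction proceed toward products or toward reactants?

Q = [NO]²·[Cl₂] / [NOCl]² = (0.694)²·(0.00620) / (2.71)² = 4.07×10⁻⁴
Q = 4.07×10⁻⁴ > Keq = 6.51×10⁻⁵, so the reverse reaction proceeds.

reverse (toward reactants)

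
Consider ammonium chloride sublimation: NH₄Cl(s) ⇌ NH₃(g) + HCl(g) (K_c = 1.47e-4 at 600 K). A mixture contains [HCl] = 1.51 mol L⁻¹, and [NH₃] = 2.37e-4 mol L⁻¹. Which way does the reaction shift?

toward reactants

(NH₄Cl is a pure solid — omitted from Q_c.)
Q_c = [NH₃]·[HCl] = (2.37e-4)·(1.51) = 3.58e-4
Q_c = 3.58e-4 > K_c = 1.47e-4, so the reverse reaction proceeds.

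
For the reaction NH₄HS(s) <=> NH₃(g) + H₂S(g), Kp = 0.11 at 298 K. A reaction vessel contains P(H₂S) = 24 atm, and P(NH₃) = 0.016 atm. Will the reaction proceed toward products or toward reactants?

(NH₄HS is a pure solid — omitted from Qp.)
Qp = P(NH₃)·P(H₂S) = (0.016)·(24) = 0.38
Qp = 0.38 > Kp = 0.11, so the reverse reaction proceeds.

in the reverse direction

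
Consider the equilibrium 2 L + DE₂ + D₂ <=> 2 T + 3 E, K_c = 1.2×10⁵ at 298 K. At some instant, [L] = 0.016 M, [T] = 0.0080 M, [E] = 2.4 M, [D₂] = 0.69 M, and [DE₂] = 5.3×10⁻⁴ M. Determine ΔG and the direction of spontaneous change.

ΔG = -6.30 kJ/mol; the forward reaction is spontaneous

Q_c = [T]²·[E]³ / ([L]²·[DE₂]·[D₂]) = (0.0080)²·(2.4)³ / ((0.016)²·(5.3×10⁻⁴)·(0.69)) = 9450
ΔG = RT ln(Q_c/K_c) = (8.314 J mol⁻¹ K⁻¹)(298 K) × ln(9450/1.2×10⁵)
   = (2.478 kJ/mol)(-2.541) = -6.30 kJ/mol
ΔG < 0, so the forward reaction is spontaneous (proceeds forward).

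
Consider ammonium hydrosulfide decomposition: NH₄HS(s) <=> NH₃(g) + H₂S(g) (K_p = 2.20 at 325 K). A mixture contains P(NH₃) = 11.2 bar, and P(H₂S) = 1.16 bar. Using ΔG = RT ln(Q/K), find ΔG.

(NH₄HS is a pure solid — omitted from Q_p.)
Q_p = P(NH₃)·P(H₂S) = (11.2)·(1.16) = 13.0
ΔG = RT ln(Q_p/K_p) = (8.314 J mol⁻¹ K⁻¹)(325 K) × ln(13.0/2.20)
   = (2.702 kJ/mol)(1.776) = 4.80 kJ/mol
ΔG > 0, so the forward reaction is non-spontaneous (proceeds in reverse).

ΔG = 4.80 kJ/mol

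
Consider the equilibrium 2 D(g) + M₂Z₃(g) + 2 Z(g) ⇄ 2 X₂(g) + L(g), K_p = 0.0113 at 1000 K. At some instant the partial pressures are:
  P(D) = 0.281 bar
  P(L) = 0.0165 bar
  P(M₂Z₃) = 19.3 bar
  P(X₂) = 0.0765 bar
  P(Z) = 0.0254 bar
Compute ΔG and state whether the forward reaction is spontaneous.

ΔG = 18.0 kJ/mol; the forward reaction is non-spontaneous

Q_p = P(X₂)²·P(L) / (P(D)²·P(M₂Z₃)·P(Z)²) = (0.0765)²·(0.0165) / ((0.281)²·(19.3)·(0.0254)²) = 0.0982
ΔG = RT ln(Q_p/K_p) = (8.314 J mol⁻¹ K⁻¹)(1000 K) × ln(0.0982/0.0113)
   = (8.314 kJ/mol)(2.162) = 18.0 kJ/mol
ΔG > 0, so the forward reaction is non-spontaneous (proceeds in reverse).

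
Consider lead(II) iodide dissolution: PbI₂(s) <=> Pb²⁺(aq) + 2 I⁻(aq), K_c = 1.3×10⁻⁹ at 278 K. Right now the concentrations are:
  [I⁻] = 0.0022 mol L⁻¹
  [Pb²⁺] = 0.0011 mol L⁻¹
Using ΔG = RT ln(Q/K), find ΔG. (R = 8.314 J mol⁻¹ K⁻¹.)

ΔG = 3.26 kJ/mol

(PbI₂ is a pure solid — omitted from Q_c.)
Q_c = [Pb²⁺]·[I⁻]² = (0.0011)·(0.0022)² = 5.32×10⁻⁹
ΔG = RT ln(Q_c/K_c) = (8.314 J mol⁻¹ K⁻¹)(278 K) × ln(5.32×10⁻⁹/1.3×10⁻⁹)
   = (2.311 kJ/mol)(1.409) = 3.26 kJ/mol
ΔG > 0, so the forward reaction is non-spontaneous (proceeds in reverse).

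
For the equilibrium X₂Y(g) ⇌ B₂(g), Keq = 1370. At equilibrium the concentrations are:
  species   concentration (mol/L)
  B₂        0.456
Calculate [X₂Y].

At equilibrium, Keq = [B₂] / [X₂Y] = 1370.
(0.456) / ([X₂Y]) = 1370
[X₂Y] = 3.33×10⁻⁴ mol/L

[X₂Y] = 3.33×10⁻⁴ mol/L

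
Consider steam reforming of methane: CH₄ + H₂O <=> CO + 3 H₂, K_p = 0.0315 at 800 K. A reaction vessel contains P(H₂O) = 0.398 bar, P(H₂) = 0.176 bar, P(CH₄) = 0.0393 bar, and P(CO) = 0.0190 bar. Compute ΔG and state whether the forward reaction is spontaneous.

Q_p = P(CO)·P(H₂)³ / (P(CH₄)·P(H₂O)) = (0.0190)·(0.176)³ / ((0.0393)·(0.398)) = 0.00662
ΔG = RT ln(Q_p/K_p) = (8.314 J mol⁻¹ K⁻¹)(800 K) × ln(0.00662/0.0315)
   = (6.651 kJ/mol)(-1.560) = -10.4 kJ/mol
ΔG < 0, so the forward reaction is spontaneous (proceeds forward).

ΔG = -10.4 kJ/mol; the forward reaction is spontaneous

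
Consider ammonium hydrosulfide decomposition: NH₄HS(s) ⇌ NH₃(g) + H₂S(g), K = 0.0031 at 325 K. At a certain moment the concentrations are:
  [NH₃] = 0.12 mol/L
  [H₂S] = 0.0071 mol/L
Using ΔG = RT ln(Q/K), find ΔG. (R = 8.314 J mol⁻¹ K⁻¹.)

(NH₄HS is a pure solid — omitted from Q.)
Q = [NH₃]·[H₂S] = (0.12)·(0.0071) = 8.52×10⁻⁴
ΔG = RT ln(Q/K) = (8.314 J mol⁻¹ K⁻¹)(325 K) × ln(8.52×10⁻⁴/0.0031)
   = (2.702 kJ/mol)(-1.292) = -3.49 kJ/mol
ΔG < 0, so the forward reaction is spontaneous (proceeds forward).

ΔG = -3.49 kJ/mol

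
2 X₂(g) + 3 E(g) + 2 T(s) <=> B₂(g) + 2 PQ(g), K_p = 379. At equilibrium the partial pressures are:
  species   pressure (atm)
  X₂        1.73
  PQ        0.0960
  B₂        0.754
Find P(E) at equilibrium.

(T is a pure solid — omitted from K_p.)
At equilibrium, K_p = P(B₂)·P(PQ)² / (P(X₂)²·P(E)³) = 379.
(0.754)·(0.0960)² / ((1.73)²·(P(E))³) = 379
P(E)³ = 6.13e-6 ⇒ P(E) = 0.0183 atm

P(E) = 0.0183 atm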